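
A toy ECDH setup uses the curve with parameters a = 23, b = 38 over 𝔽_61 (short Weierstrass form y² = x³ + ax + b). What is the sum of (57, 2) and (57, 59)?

O

The two points share x = 57 and their y-coordinates satisfy 2 + 59 ≡ 0 (mod 61), so they are inverses. Their sum is 𝒪.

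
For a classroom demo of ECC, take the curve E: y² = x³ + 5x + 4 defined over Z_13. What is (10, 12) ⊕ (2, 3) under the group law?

(10, 12) + (2, 3). λ = (3 - 12)/(2 - 10) ≡ 4/5 mod 13. 5⁻¹ ≡ 8 (mod 13), so λ ≡ 6.
  x = λ² - 10 - 2 = 36 - 12 ≡ 11; y = λ·(10 - 11) - 12 ≡ 8. → (11, 8)

(11, 8)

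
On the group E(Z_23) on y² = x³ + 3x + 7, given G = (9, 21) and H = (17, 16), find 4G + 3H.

(17, 7)

First 4G:
Double-and-add on 4 = (100)₂. Start with G = (9, 21) for the leading 1-bit.
double: tangent at (9, 21): λ = (3·9² + 3)/(2·21) ≡ 16/19. 19⁻¹ ≡ 17 (mod 23), so λ ≡ 16·17 ≡ 19.
  x = λ² - 9 - 9 = 361 - 18 ≡ 21; y = λ·(9 - 21) - 21 ≡ 4. → (21, 4)
double: tangent at (21, 4): λ = (3·21² + 3)/(2·4) ≡ 15/8. 8⁻¹ ≡ 3 (mod 23), so λ ≡ 15·3 ≡ 22.
  x = λ² - 21 - 21 = 484 - 42 ≡ 5; y = λ·(21 - 5) - 4 ≡ 3. → (5, 3)
4G = (5, 3).
Next 3H:
Repeated addition: build up to 3H.
2H: tangent at (17, 16): λ = (3·17² + 3)/(2·16) ≡ 19/9. 9⁻¹ ≡ 18 (mod 23) since 9·18 = 162 ≡ 1, so λ ≡ 19·18 ≡ 20.
  x = λ² - 17 - 17 = 400 - 34 ≡ 21; y = λ·(17 - 21) - 16 ≡ 19. → (21, 19)
3H: (21, 19) + (17, 16). λ = (16 - 19)/(17 - 21) ≡ 20/19 mod 23. 19⁻¹ ≡ 17 (mod 23), so λ ≡ 18.
  x = λ² - 21 - 17 = 324 - 38 ≡ 10; y = λ·(21 - 10) - 19 ≡ 18. → (10, 18)
3H = (10, 18).
Finally 4G + 3H:
(5, 3) + (10, 18). λ = (18 - 3)/(10 - 5) ≡ 15/5 mod 23. 5⁻¹ ≡ 14 (mod 23), so λ ≡ 3.
  x = λ² - 5 - 10 = 9 - 15 ≡ 17; y = λ·(5 - 17) - 3 ≡ 7. → (17, 7)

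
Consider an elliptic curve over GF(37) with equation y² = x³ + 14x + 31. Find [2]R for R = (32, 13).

tangent at (32, 13): λ = (3·32² + 14)/(2·13) ≡ 15/26. 26⁻¹ ≡ 10 (mod 37), so λ ≡ 15·10 ≡ 2.
  x = λ² - 32 - 32 = 4 - 64 ≡ 14; y = λ·(32 - 14) - 13 ≡ 23. → (14, 23)

(14, 23)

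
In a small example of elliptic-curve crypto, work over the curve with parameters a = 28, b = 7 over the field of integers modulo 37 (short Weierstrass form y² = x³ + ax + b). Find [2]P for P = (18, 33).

(12, 31)

tangent at (18, 33): λ = (3·18² + 28)/(2·33) ≡ 1/29. 29⁻¹ ≡ 23 (mod 37), so λ ≡ 1·23 ≡ 23.
  x = λ² - 18 - 18 = 529 - 36 ≡ 12; y = λ·(18 - 12) - 33 ≡ 31. → (12, 31)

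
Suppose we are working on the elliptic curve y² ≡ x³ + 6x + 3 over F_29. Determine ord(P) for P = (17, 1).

2P: tangent at (17, 1): λ = (3·17² + 6)/(2·1) ≡ 3/2. 2⁻¹ ≡ 15 (mod 29), so λ ≡ 3·15 ≡ 16.
  x = λ² - 17 - 17 = 256 - 34 ≡ 19; y = λ·(17 - 19) - 1 ≡ 25. → (19, 25)
3P: (19, 25) + (17, 1). λ = (1 - 25)/(17 - 19) ≡ 5/27 mod 29. 27⁻¹ ≡ 14 (mod 29) since 27·14 = 378 ≡ 1, so λ ≡ 12.
  x = λ² - 19 - 17 = 144 - 36 ≡ 21; y = λ·(19 - 21) - 25 ≡ 9. → (21, 9)
4P: (21, 9) + (17, 1). λ = (1 - 9)/(17 - 21) ≡ 21/25 mod 29. 25⁻¹ ≡ 7 (mod 29), so λ ≡ 2.
  x = λ² - 21 - 17 = 4 - 38 ≡ 24; y = λ·(21 - 24) - 9 ≡ 14. → (24, 14)
5P: (24, 14) + (17, 1). λ = (1 - 14)/(17 - 24) ≡ 16/22 mod 29. 22⁻¹ ≡ 4 (mod 29) since 22·4 = 88 ≡ 1, so λ ≡ 6.
  x = λ² - 24 - 17 = 36 - 41 ≡ 24; y = λ·(24 - 24) - 14 ≡ 15. → (24, 15)
6P: (24, 15) + (17, 1). λ = (1 - 15)/(17 - 24) ≡ 15/22 mod 29. 22⁻¹ ≡ 4 (mod 29) since 22·4 = 88 ≡ 1, so λ ≡ 2.
  x = λ² - 24 - 17 = 4 - 41 ≡ 21; y = λ·(24 - 21) - 15 ≡ 20. → (21, 20)
7P: (21, 20) + (17, 1). λ = (1 - 20)/(17 - 21) ≡ 10/25 mod 29. 25⁻¹ ≡ 7 (mod 29) since 25·7 = 175 ≡ 1, so λ ≡ 12.
  x = λ² - 21 - 17 = 144 - 38 ≡ 19; y = λ·(21 - 19) - 20 ≡ 4. → (19, 4)
8P: (19, 4) + (17, 1). λ = (1 - 4)/(17 - 19) ≡ 26/27 mod 29. 27⁻¹ ≡ 14 (mod 29) since 27·14 = 378 ≡ 1, so λ ≡ 16.
  x = λ² - 19 - 17 = 256 - 36 ≡ 17; y = λ·(19 - 17) - 4 ≡ 28. → (17, 28)
9P: (17, 28) + (17, 1): same x and y₁ ≡ -y₂, so the sum is 𝒪.
9P = 𝒪, so the order is 9.

9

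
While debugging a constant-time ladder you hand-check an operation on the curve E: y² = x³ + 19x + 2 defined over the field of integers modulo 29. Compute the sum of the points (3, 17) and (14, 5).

(6, 10)

(3, 17) + (14, 5). λ = (5 - 17)/(14 - 3) ≡ 17/11 mod 29. 11⁻¹ ≡ 8 (mod 29) since 11·8 = 88 ≡ 1, so λ ≡ 20.
  x = λ² - 3 - 14 = 400 - 17 ≡ 6; y = λ·(3 - 6) - 17 ≡ 10. → (6, 10)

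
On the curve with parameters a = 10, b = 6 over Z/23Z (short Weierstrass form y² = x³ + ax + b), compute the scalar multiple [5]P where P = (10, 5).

Double-and-add on 5 = (101)₂. Start with P = (10, 5) for the leading 1-bit.
double: tangent at (10, 5): λ = (3·10² + 10)/(2·5) ≡ 11/10. 10⁻¹ ≡ 7 (mod 23), so λ ≡ 11·7 ≡ 8.
  x = λ² - 10 - 10 = 64 - 20 ≡ 21; y = λ·(10 - 21) - 5 ≡ 22. → (21, 22)
double: tangent at (21, 22): λ = (3·21² + 10)/(2·22) ≡ 22/21. 21⁻¹ ≡ 11 (mod 23), so λ ≡ 22·11 ≡ 12.
  x = λ² - 21 - 21 = 144 - 42 ≡ 10; y = λ·(21 - 10) - 22 ≡ 18. → (10, 18)
add P: (10, 18) + (10, 5): same x and y₁ ≡ -y₂, so the sum is O.

O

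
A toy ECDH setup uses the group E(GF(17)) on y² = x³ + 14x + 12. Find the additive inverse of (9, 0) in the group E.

(9, 0)

-(9, 0) = (9, -0 mod 17) = (9, 0).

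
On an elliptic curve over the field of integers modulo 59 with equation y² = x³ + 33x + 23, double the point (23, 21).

tangent at (23, 21): λ = (3·23² + 33)/(2·21) ≡ 27/42. 42⁻¹ ≡ 52 (mod 59), so λ ≡ 27·52 ≡ 47.
  x = λ² - 23 - 23 = 2209 - 46 ≡ 39; y = λ·(23 - 39) - 21 ≡ 53. → (39, 53)

(39, 53)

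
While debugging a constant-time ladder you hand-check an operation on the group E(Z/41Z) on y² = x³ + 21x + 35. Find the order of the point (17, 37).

2P: tangent at (17, 37): λ = (3·17² + 21)/(2·37) ≡ 27/33. 33⁻¹ ≡ 5 (mod 41), so λ ≡ 27·5 ≡ 12.
  x = λ² - 17 - 17 = 144 - 34 ≡ 28; y = λ·(17 - 28) - 37 ≡ 36. → (28, 36)
3P: (28, 36) + (17, 37). λ = (37 - 36)/(17 - 28) ≡ 1/30 mod 41. 30⁻¹ ≡ 26 (mod 41), so λ ≡ 26.
  x = λ² - 28 - 17 = 676 - 45 ≡ 16; y = λ·(28 - 16) - 36 ≡ 30. → (16, 30)
4P: (16, 30) + (17, 37). λ = (37 - 30)/(17 - 16) ≡ 7/1 mod 41. 1⁻¹ ≡ 1 (mod 41), so λ ≡ 7.
  x = λ² - 16 - 17 = 49 - 33 ≡ 16; y = λ·(16 - 16) - 30 ≡ 11. → (16, 11)
5P: (16, 11) + (17, 37). λ = (37 - 11)/(17 - 16) ≡ 26/1 mod 41. 1⁻¹ ≡ 1 (mod 41) since 1·1 = 1 ≡ 1, so λ ≡ 26.
  x = λ² - 16 - 17 = 676 - 33 ≡ 28; y = λ·(16 - 28) - 11 ≡ 5. → (28, 5)
6P: (28, 5) + (17, 37). λ = (37 - 5)/(17 - 28) ≡ 32/30 mod 41. 30⁻¹ ≡ 26 (mod 41), so λ ≡ 12.
  x = λ² - 28 - 17 = 144 - 45 ≡ 17; y = λ·(28 - 17) - 5 ≡ 4. → (17, 4)
7P: (17, 4) + (17, 37): same x and y₁ ≡ -y₂, so the sum is ∞.
7P = ∞, so the order is 7.

7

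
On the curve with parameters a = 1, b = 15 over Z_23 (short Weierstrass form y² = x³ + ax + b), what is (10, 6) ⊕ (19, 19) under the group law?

(10, 6) + (19, 19). λ = (19 - 6)/(19 - 10) ≡ 13/9 mod 23. 9⁻¹ ≡ 18 (mod 23), so λ ≡ 4.
  x = λ² - 10 - 19 = 16 - 29 ≡ 10; y = λ·(10 - 10) - 6 ≡ 17. → (10, 17)

(10, 17)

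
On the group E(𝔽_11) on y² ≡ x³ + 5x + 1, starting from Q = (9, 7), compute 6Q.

(0, 10)

Double-and-add on 6 = (110)₂. Start with Q = (9, 7) for the leading 1-bit.
double: tangent at (9, 7): λ = (3·9² + 5)/(2·7) ≡ 6/3. 3⁻¹ ≡ 4 (mod 11) since 3·4 = 12 ≡ 1, so λ ≡ 6·4 ≡ 2.
  x = λ² - 9 - 9 = 4 - 18 ≡ 8; y = λ·(9 - 8) - 7 ≡ 6. → (8, 6)
add Q: (8, 6) + (9, 7). λ = (7 - 6)/(9 - 8) ≡ 1/1 mod 11. 1⁻¹ ≡ 1 (mod 11), so λ ≡ 1.
  x = λ² - 8 - 9 = 1 - 17 ≡ 6; y = λ·(8 - 6) - 6 ≡ 7. → (6, 7)
double: tangent at (6, 7): λ = (3·6² + 5)/(2·7) ≡ 3/3. 3⁻¹ ≡ 4 (mod 11), so λ ≡ 3·4 ≡ 1.
  x = λ² - 6 - 6 = 1 - 12 ≡ 0; y = λ·(6 - 0) - 7 ≡ 10. → (0, 10)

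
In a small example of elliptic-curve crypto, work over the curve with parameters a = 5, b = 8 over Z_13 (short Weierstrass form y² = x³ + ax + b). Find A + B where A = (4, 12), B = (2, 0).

(4, 1)

(4, 12) + (2, 0). λ = (0 - 12)/(2 - 4) ≡ 1/11 mod 13. 11⁻¹ ≡ 6 (mod 13) since 11·6 = 66 ≡ 1, so λ ≡ 6.
  x = λ² - 4 - 2 = 36 - 6 ≡ 4; y = λ·(4 - 4) - 12 ≡ 1. → (4, 1)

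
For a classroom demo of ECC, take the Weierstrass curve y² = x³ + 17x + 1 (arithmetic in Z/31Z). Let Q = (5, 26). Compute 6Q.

(15, 29)

Repeated addition: build up to 6Q.
2Q: tangent at (5, 26): λ = (3·5² + 17)/(2·26) ≡ 30/21. 21⁻¹ ≡ 3 (mod 31) since 21·3 = 63 ≡ 1, so λ ≡ 30·3 ≡ 28.
  x = λ² - 5 - 5 = 784 - 10 ≡ 30; y = λ·(5 - 30) - 26 ≡ 18. → (30, 18)
3Q: (30, 18) + (5, 26). λ = (26 - 18)/(5 - 30) ≡ 8/6 mod 31. 6⁻¹ ≡ 26 (mod 31) since 6·26 = 156 ≡ 1, so λ ≡ 22.
  x = λ² - 30 - 5 = 484 - 35 ≡ 15; y = λ·(30 - 15) - 18 ≡ 2. → (15, 2)
4Q: (15, 2) + (5, 26). λ = (26 - 2)/(5 - 15) ≡ 24/21 mod 31. 21⁻¹ ≡ 3 (mod 31), so λ ≡ 10.
  x = λ² - 15 - 5 = 100 - 20 ≡ 18; y = λ·(15 - 18) - 2 ≡ 30. → (18, 30)
5Q: (18, 30) + (5, 26). λ = (26 - 30)/(5 - 18) ≡ 27/18 mod 31. 18⁻¹ ≡ 19 (mod 31) since 18·19 = 342 ≡ 1, so λ ≡ 17.
  x = λ² - 18 - 5 = 289 - 23 ≡ 18; y = λ·(18 - 18) - 30 ≡ 1. → (18, 1)
6Q: (18, 1) + (5, 26). λ = (26 - 1)/(5 - 18) ≡ 25/18 mod 31. 18⁻¹ ≡ 19 (mod 31), so λ ≡ 10.
  x = λ² - 18 - 5 = 100 - 23 ≡ 15; y = λ·(18 - 15) - 1 ≡ 29. → (15, 29)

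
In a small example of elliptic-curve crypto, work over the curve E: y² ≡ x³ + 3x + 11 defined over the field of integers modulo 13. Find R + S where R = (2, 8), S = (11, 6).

(10, 1)

(2, 8) + (11, 6). λ = (6 - 8)/(11 - 2) ≡ 11/9 mod 13. 9⁻¹ ≡ 3 (mod 13), so λ ≡ 7.
  x = λ² - 2 - 11 = 49 - 13 ≡ 10; y = λ·(2 - 10) - 8 ≡ 1. → (10, 1)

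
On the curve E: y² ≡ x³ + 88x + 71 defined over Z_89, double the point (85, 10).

tangent at (85, 10): λ = (3·85² + 88)/(2·10) ≡ 47/20. 20⁻¹ ≡ 49 (mod 89), so λ ≡ 47·49 ≡ 78.
  x = λ² - 85 - 85 = 6084 - 170 ≡ 40; y = λ·(85 - 40) - 10 ≡ 29. → (40, 29)

(40, 29)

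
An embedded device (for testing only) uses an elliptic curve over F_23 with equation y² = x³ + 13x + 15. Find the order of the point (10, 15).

2P: tangent at (10, 15): λ = (3·10² + 13)/(2·15) ≡ 14/7. 7⁻¹ ≡ 10 (mod 23), so λ ≡ 14·10 ≡ 2.
  x = λ² - 10 - 10 = 4 - 20 ≡ 7; y = λ·(10 - 7) - 15 ≡ 14. → (7, 14)
3P: (7, 14) + (10, 15). λ = (15 - 14)/(10 - 7) ≡ 1/3 mod 23. 3⁻¹ ≡ 8 (mod 23) since 3·8 = 24 ≡ 1, so λ ≡ 8.
  x = λ² - 7 - 10 = 64 - 17 ≡ 1; y = λ·(7 - 1) - 14 ≡ 11. → (1, 11)
4P: (1, 11) + (10, 15). λ = (15 - 11)/(10 - 1) ≡ 4/9 mod 23. 9⁻¹ ≡ 18 (mod 23), so λ ≡ 3.
  x = λ² - 1 - 10 = 9 - 11 ≡ 21; y = λ·(1 - 21) - 11 ≡ 21. → (21, 21)
5P: (21, 21) + (10, 15). λ = (15 - 21)/(10 - 21) ≡ 17/12 mod 23. 12⁻¹ ≡ 2 (mod 23), so λ ≡ 11.
  x = λ² - 21 - 10 = 121 - 31 ≡ 21; y = λ·(21 - 21) - 21 ≡ 2. → (21, 2)
6P: (21, 2) + (10, 15). λ = (15 - 2)/(10 - 21) ≡ 13/12 mod 23. 12⁻¹ ≡ 2 (mod 23) since 12·2 = 24 ≡ 1, so λ ≡ 3.
  x = λ² - 21 - 10 = 9 - 31 ≡ 1; y = λ·(21 - 1) - 2 ≡ 12. → (1, 12)
7P: (1, 12) + (10, 15). λ = (15 - 12)/(10 - 1) ≡ 3/9 mod 23. 9⁻¹ ≡ 18 (mod 23), so λ ≡ 8.
  x = λ² - 1 - 10 = 64 - 11 ≡ 7; y = λ·(1 - 7) - 12 ≡ 9. → (7, 9)
8P: (7, 9) + (10, 15). λ = (15 - 9)/(10 - 7) ≡ 6/3 mod 23. 3⁻¹ ≡ 8 (mod 23), so λ ≡ 2.
  x = λ² - 7 - 10 = 4 - 17 ≡ 10; y = λ·(7 - 10) - 9 ≡ 8. → (10, 8)
9P: (10, 8) + (10, 15): same x and y₁ ≡ -y₂, so the sum is 𝒪.
9P = 𝒪, so the order is 9.

9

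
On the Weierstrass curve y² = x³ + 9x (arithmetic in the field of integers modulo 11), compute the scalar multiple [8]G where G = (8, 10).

O

Double-and-add on 8 = (1000)₂. Start with G = (8, 10) for the leading 1-bit.
double: tangent at (8, 10): λ = (3·8² + 9)/(2·10) ≡ 3/9. 9⁻¹ ≡ 5 (mod 11), so λ ≡ 3·5 ≡ 4.
  x = λ² - 8 - 8 = 16 - 16 ≡ 0; y = λ·(8 - 0) - 10 ≡ 0. → (0, 0)
double: (0, 0) + (0, 0): same x and y₁ ≡ -y₂, so the sum is the point at infinity.
double: the point at infinity + the point at infinity = the point at infinity (identity).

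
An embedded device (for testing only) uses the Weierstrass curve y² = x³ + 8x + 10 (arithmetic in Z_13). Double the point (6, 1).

tangent at (6, 1): λ = (3·6² + 8)/(2·1) ≡ 12/2. 2⁻¹ ≡ 7 (mod 13), so λ ≡ 12·7 ≡ 6.
  x = λ² - 6 - 6 = 36 - 12 ≡ 11; y = λ·(6 - 11) - 1 ≡ 8. → (11, 8)

(11, 8)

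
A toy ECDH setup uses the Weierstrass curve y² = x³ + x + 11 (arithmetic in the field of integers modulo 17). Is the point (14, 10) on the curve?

yes

y² = 10² ≡ 15; x³ + 1x + 11 = 2769 ≡ 15 (mod 17). 15 = 15.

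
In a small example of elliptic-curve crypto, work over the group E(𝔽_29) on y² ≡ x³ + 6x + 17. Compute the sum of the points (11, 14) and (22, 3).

(11, 14) + (22, 3). λ = (3 - 14)/(22 - 11) ≡ 18/11 mod 29. 11⁻¹ ≡ 8 (mod 29) since 11·8 = 88 ≡ 1, so λ ≡ 28.
  x = λ² - 11 - 22 = 784 - 33 ≡ 26; y = λ·(11 - 26) - 14 ≡ 1. → (26, 1)

(26, 1)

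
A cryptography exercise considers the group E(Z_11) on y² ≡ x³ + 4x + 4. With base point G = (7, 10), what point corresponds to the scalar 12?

(7, 10)

Double-and-add on 12 = (1100)₂. Start with G = (7, 10) for the leading 1-bit.
double: tangent at (7, 10): λ = (3·7² + 4)/(2·10) ≡ 8/9. 9⁻¹ ≡ 5 (mod 11), so λ ≡ 8·5 ≡ 7.
  x = λ² - 7 - 7 = 49 - 14 ≡ 2; y = λ·(7 - 2) - 10 ≡ 3. → (2, 3)
add G: (2, 3) + (7, 10). λ = (10 - 3)/(7 - 2) ≡ 7/5 mod 11. 5⁻¹ ≡ 9 (mod 11) since 5·9 = 45 ≡ 1, so λ ≡ 8.
  x = λ² - 2 - 7 = 64 - 9 ≡ 0; y = λ·(2 - 0) - 3 ≡ 2. → (0, 2)
double: tangent at (0, 2): λ = (3·0² + 4)/(2·2) ≡ 4/4. 4⁻¹ ≡ 3 (mod 11) since 4·3 = 12 ≡ 1, so λ ≡ 4·3 ≡ 1.
  x = λ² - 0 - 0 = 1 - 0 ≡ 1; y = λ·(0 - 1) - 2 ≡ 8. → (1, 8)
double: tangent at (1, 8): λ = (3·1² + 4)/(2·8) ≡ 7/5. 5⁻¹ ≡ 9 (mod 11), so λ ≡ 7·9 ≡ 8.
  x = λ² - 1 - 1 = 64 - 2 ≡ 7; y = λ·(1 - 7) - 8 ≡ 10. → (7, 10)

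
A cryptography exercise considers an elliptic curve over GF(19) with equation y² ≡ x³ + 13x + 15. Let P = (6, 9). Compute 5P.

Double-and-add on 5 = (101)₂. Start with P = (6, 9) for the leading 1-bit.
double: tangent at (6, 9): λ = (3·6² + 13)/(2·9) ≡ 7/18. 18⁻¹ ≡ 18 (mod 19) since 18·18 = 324 ≡ 1, so λ ≡ 7·18 ≡ 12.
  x = λ² - 6 - 6 = 144 - 12 ≡ 18; y = λ·(6 - 18) - 9 ≡ 18. → (18, 18)
double: tangent at (18, 18): λ = (3·18² + 13)/(2·18) ≡ 16/17. 17⁻¹ ≡ 9 (mod 19), so λ ≡ 16·9 ≡ 11.
  x = λ² - 18 - 18 = 121 - 36 ≡ 9; y = λ·(18 - 9) - 18 ≡ 5. → (9, 5)
add P: (9, 5) + (6, 9). λ = (9 - 5)/(6 - 9) ≡ 4/16 mod 19. 16⁻¹ ≡ 6 (mod 19), so λ ≡ 5.
  x = λ² - 9 - 6 = 25 - 15 ≡ 10; y = λ·(9 - 10) - 5 ≡ 9. → (10, 9)

(10, 9)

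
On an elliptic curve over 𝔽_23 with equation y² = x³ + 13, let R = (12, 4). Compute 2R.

tangent at (12, 4): λ = (3·12² + 0)/(2·4) ≡ 18/8. 8⁻¹ ≡ 3 (mod 23), so λ ≡ 18·3 ≡ 8.
  x = λ² - 12 - 12 = 64 - 24 ≡ 17; y = λ·(12 - 17) - 4 ≡ 2. → (17, 2)

(17, 2)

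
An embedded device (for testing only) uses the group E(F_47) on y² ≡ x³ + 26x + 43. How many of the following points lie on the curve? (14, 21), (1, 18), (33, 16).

(14, 21): 21² ≡ 18, rhs ≡ 2 → off.
(1, 18): 18² ≡ 42, rhs ≡ 23 → off.
(33, 16): 16² ≡ 21, rhs ≡ 37 → off.

0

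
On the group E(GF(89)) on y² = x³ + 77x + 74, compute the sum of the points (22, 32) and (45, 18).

(22, 32) + (45, 18). λ = (18 - 32)/(45 - 22) ≡ 75/23 mod 89. 23⁻¹ ≡ 31 (mod 89), so λ ≡ 11.
  x = λ² - 22 - 45 = 121 - 67 ≡ 54; y = λ·(22 - 54) - 32 ≡ 61. → (54, 61)

(54, 61)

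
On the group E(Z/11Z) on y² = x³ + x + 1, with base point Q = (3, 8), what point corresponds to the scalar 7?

O

Repeated addition: build up to 7Q.
2Q: tangent at (3, 8): λ = (3·3² + 1)/(2·8) ≡ 6/5. 5⁻¹ ≡ 9 (mod 11) since 5·9 = 45 ≡ 1, so λ ≡ 6·9 ≡ 10.
  x = λ² - 3 - 3 = 100 - 6 ≡ 6; y = λ·(3 - 6) - 8 ≡ 6. → (6, 6)
3Q: (6, 6) + (3, 8). λ = (8 - 6)/(3 - 6) ≡ 2/8 mod 11. 8⁻¹ ≡ 7 (mod 11) since 8·7 = 56 ≡ 1, so λ ≡ 3.
  x = λ² - 6 - 3 = 9 - 9 ≡ 0; y = λ·(6 - 0) - 6 ≡ 1. → (0, 1)
4Q: (0, 1) + (3, 8). λ = (8 - 1)/(3 - 0) ≡ 7/3 mod 11. 3⁻¹ ≡ 4 (mod 11), so λ ≡ 6.
  x = λ² - 0 - 3 = 36 - 3 ≡ 0; y = λ·(0 - 0) - 1 ≡ 10. → (0, 10)
5Q: (0, 10) + (3, 8). λ = (8 - 10)/(3 - 0) ≡ 9/3 mod 11. 3⁻¹ ≡ 4 (mod 11), so λ ≡ 3.
  x = λ² - 0 - 3 = 9 - 3 ≡ 6; y = λ·(0 - 6) - 10 ≡ 5. → (6, 5)
6Q: (6, 5) + (3, 8). λ = (8 - 5)/(3 - 6) ≡ 3/8 mod 11. 8⁻¹ ≡ 7 (mod 11), so λ ≡ 10.
  x = λ² - 6 - 3 = 100 - 9 ≡ 3; y = λ·(6 - 3) - 5 ≡ 3. → (3, 3)
7Q: (3, 3) + (3, 8): same x and y₁ ≡ -y₂, so the sum is ∞.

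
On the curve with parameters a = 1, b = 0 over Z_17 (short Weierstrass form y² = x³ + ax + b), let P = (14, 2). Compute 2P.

tangent at (14, 2): λ = (3·14² + 1)/(2·2) ≡ 11/4. 4⁻¹ ≡ 13 (mod 17) since 4·13 = 52 ≡ 1, so λ ≡ 11·13 ≡ 7.
  x = λ² - 14 - 14 = 49 - 28 ≡ 4; y = λ·(14 - 4) - 2 ≡ 0. → (4, 0)

(4, 0)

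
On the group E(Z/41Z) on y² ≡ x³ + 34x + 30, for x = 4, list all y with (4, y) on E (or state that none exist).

5, 36

x³ + 34x + 30 = 230 ≡ 25 (mod 41).
Square roots of 25 mod 41: 5 and 36 (since 5² = 25 ≡ 25).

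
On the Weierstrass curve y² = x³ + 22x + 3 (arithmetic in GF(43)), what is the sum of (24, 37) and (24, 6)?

The two points share x = 24 and their y-coordinates satisfy 37 + 6 ≡ 0 (mod 43), so they are inverses. Their sum is 𝒪.

O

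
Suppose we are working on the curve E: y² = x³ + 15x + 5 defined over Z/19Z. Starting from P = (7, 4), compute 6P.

Double-and-add on 6 = (110)₂. Start with P = (7, 4) for the leading 1-bit.
double: tangent at (7, 4): λ = (3·7² + 15)/(2·4) ≡ 10/8. 8⁻¹ ≡ 12 (mod 19) since 8·12 = 96 ≡ 1, so λ ≡ 10·12 ≡ 6.
  x = λ² - 7 - 7 = 36 - 14 ≡ 3; y = λ·(7 - 3) - 4 ≡ 1. → (3, 1)
add P: (3, 1) + (7, 4). λ = (4 - 1)/(7 - 3) ≡ 3/4 mod 19. 4⁻¹ ≡ 5 (mod 19) since 4·5 = 20 ≡ 1, so λ ≡ 15.
  x = λ² - 3 - 7 = 225 - 10 ≡ 6; y = λ·(3 - 6) - 1 ≡ 11. → (6, 11)
double: tangent at (6, 11): λ = (3·6² + 15)/(2·11) ≡ 9/3. 3⁻¹ ≡ 13 (mod 19), so λ ≡ 9·13 ≡ 3.
  x = λ² - 6 - 6 = 9 - 12 ≡ 16; y = λ·(6 - 16) - 11 ≡ 16. → (16, 16)

(16, 16)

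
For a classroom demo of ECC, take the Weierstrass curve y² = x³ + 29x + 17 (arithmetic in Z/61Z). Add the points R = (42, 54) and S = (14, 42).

(42, 54) + (14, 42). λ = (42 - 54)/(14 - 42) ≡ 49/33 mod 61. 33⁻¹ ≡ 37 (mod 61) since 33·37 = 1221 ≡ 1, so λ ≡ 44.
  x = λ² - 42 - 14 = 1936 - 56 ≡ 50; y = λ·(42 - 50) - 54 ≡ 21. → (50, 21)

(50, 21)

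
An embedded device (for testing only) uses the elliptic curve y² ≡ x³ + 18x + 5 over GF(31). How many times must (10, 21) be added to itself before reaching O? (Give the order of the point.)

5

2P: tangent at (10, 21): λ = (3·10² + 18)/(2·21) ≡ 8/11. 11⁻¹ ≡ 17 (mod 31), so λ ≡ 8·17 ≡ 12.
  x = λ² - 10 - 10 = 144 - 20 ≡ 0; y = λ·(10 - 0) - 21 ≡ 6. → (0, 6)
3P: (0, 6) + (10, 21). λ = (21 - 6)/(10 - 0) ≡ 15/10 mod 31. 10⁻¹ ≡ 28 (mod 31), so λ ≡ 17.
  x = λ² - 0 - 10 = 289 - 10 ≡ 0; y = λ·(0 - 0) - 6 ≡ 25. → (0, 25)
4P: (0, 25) + (10, 21). λ = (21 - 25)/(10 - 0) ≡ 27/10 mod 31. 10⁻¹ ≡ 28 (mod 31) since 10·28 = 280 ≡ 1, so λ ≡ 12.
  x = λ² - 0 - 10 = 144 - 10 ≡ 10; y = λ·(0 - 10) - 25 ≡ 10. → (10, 10)
5P: (10, 10) + (10, 21): same x and y₁ ≡ -y₂, so the sum is O.
5P = O, so the order is 5.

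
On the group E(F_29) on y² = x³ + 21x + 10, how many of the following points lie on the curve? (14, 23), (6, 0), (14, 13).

(14, 23): 23² ≡ 7, rhs ≡ 3 → off.
(6, 0): 0² ≡ 0, rhs ≡ 4 → off.
(14, 13): 13² ≡ 24, rhs ≡ 3 → off.

0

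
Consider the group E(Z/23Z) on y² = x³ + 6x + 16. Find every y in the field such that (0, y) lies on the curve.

4, 19

x³ + 6x + 16 = 16 ≡ 16 (mod 23).
Square roots of 16 mod 23: 4 and 19 (since 4² = 16 ≡ 16).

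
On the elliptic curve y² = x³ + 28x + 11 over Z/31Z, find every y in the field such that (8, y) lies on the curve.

x³ + 28x + 11 = 747 ≡ 3 (mod 31).
3 is a non-residue mod 31; no y exists.

none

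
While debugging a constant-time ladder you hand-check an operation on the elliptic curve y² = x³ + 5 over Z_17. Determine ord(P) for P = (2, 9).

9

2P: tangent at (2, 9): λ = (3·2² + 0)/(2·9) ≡ 12/1. 1⁻¹ ≡ 1 (mod 17), so λ ≡ 12·1 ≡ 12.
  x = λ² - 2 - 2 = 144 - 4 ≡ 4; y = λ·(2 - 4) - 9 ≡ 1. → (4, 1)
3P: (4, 1) + (2, 9). λ = (9 - 1)/(2 - 4) ≡ 8/15 mod 17. 15⁻¹ ≡ 8 (mod 17), so λ ≡ 13.
  x = λ² - 4 - 2 = 169 - 6 ≡ 10; y = λ·(4 - 10) - 1 ≡ 6. → (10, 6)
4P: (10, 6) + (2, 9). λ = (9 - 6)/(2 - 10) ≡ 3/9 mod 17. 9⁻¹ ≡ 2 (mod 17) since 9·2 = 18 ≡ 1, so λ ≡ 6.
  x = λ² - 10 - 2 = 36 - 12 ≡ 7; y = λ·(10 - 7) - 6 ≡ 12. → (7, 12)
5P: (7, 12) + (2, 9). λ = (9 - 12)/(2 - 7) ≡ 14/12 mod 17. 12⁻¹ ≡ 10 (mod 17), so λ ≡ 4.
  x = λ² - 7 - 2 = 16 - 9 ≡ 7; y = λ·(7 - 7) - 12 ≡ 5. → (7, 5)
6P: (7, 5) + (2, 9). λ = (9 - 5)/(2 - 7) ≡ 4/12 mod 17. 12⁻¹ ≡ 10 (mod 17), so λ ≡ 6.
  x = λ² - 7 - 2 = 36 - 9 ≡ 10; y = λ·(7 - 10) - 5 ≡ 11. → (10, 11)
7P: (10, 11) + (2, 9). λ = (9 - 11)/(2 - 10) ≡ 15/9 mod 17. 9⁻¹ ≡ 2 (mod 17), so λ ≡ 13.
  x = λ² - 10 - 2 = 169 - 12 ≡ 4; y = λ·(10 - 4) - 11 ≡ 16. → (4, 16)
8P: (4, 16) + (2, 9). λ = (9 - 16)/(2 - 4) ≡ 10/15 mod 17. 15⁻¹ ≡ 8 (mod 17), so λ ≡ 12.
  x = λ² - 4 - 2 = 144 - 6 ≡ 2; y = λ·(4 - 2) - 16 ≡ 8. → (2, 8)
9P: (2, 8) + (2, 9): same x and y₁ ≡ -y₂, so the sum is ∞.
9P = ∞, so the order is 9.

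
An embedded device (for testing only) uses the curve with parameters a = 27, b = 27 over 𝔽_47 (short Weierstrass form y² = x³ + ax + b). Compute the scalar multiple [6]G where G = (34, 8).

Double-and-add on 6 = (110)₂. Start with G = (34, 8) for the leading 1-bit.
double: tangent at (34, 8): λ = (3·34² + 27)/(2·8) ≡ 17/16. 16⁻¹ ≡ 3 (mod 47), so λ ≡ 17·3 ≡ 4.
  x = λ² - 34 - 34 = 16 - 68 ≡ 42; y = λ·(34 - 42) - 8 ≡ 7. → (42, 7)
add G: (42, 7) + (34, 8). λ = (8 - 7)/(34 - 42) ≡ 1/39 mod 47. 39⁻¹ ≡ 41 (mod 47), so λ ≡ 41.
  x = λ² - 42 - 34 = 1681 - 76 ≡ 7; y = λ·(42 - 7) - 7 ≡ 18. → (7, 18)
double: tangent at (7, 18): λ = (3·7² + 27)/(2·18) ≡ 33/36. 36⁻¹ ≡ 17 (mod 47) since 36·17 = 612 ≡ 1, so λ ≡ 33·17 ≡ 44.
  x = λ² - 7 - 7 = 1936 - 14 ≡ 42; y = λ·(7 - 42) - 18 ≡ 40. → (42, 40)

(42, 40)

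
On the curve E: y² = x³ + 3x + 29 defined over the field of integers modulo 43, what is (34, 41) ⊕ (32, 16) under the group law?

(15, 3)

(34, 41) + (32, 16). λ = (16 - 41)/(32 - 34) ≡ 18/41 mod 43. 41⁻¹ ≡ 21 (mod 43), so λ ≡ 34.
  x = λ² - 34 - 32 = 1156 - 66 ≡ 15; y = λ·(34 - 15) - 41 ≡ 3. → (15, 3)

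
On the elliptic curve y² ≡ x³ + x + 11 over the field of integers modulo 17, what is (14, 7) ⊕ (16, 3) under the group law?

(8, 15)

(14, 7) + (16, 3). λ = (3 - 7)/(16 - 14) ≡ 13/2 mod 17. 2⁻¹ ≡ 9 (mod 17), so λ ≡ 15.
  x = λ² - 14 - 16 = 225 - 30 ≡ 8; y = λ·(14 - 8) - 7 ≡ 15. → (8, 15)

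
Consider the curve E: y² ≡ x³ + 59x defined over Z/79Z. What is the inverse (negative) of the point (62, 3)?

(62, 76)

-(62, 3) = (62, -3 mod 79) = (62, 76).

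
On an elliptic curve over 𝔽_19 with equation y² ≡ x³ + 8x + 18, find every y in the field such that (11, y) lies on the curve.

x³ + 8x + 18 = 1437 ≡ 12 (mod 19).
12 is a non-residue mod 19; no y exists.

none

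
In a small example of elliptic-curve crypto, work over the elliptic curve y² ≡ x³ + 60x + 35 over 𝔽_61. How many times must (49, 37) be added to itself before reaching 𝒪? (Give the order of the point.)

3

2P: tangent at (49, 37): λ = (3·49² + 60)/(2·37) ≡ 4/13. 13⁻¹ ≡ 47 (mod 61) since 13·47 = 611 ≡ 1, so λ ≡ 4·47 ≡ 5.
  x = λ² - 49 - 49 = 25 - 98 ≡ 49; y = λ·(49 - 49) - 37 ≡ 24. → (49, 24)
3P: (49, 24) + (49, 37): same x and y₁ ≡ -y₂, so the sum is 𝒪.
3P = 𝒪, so the order is 3.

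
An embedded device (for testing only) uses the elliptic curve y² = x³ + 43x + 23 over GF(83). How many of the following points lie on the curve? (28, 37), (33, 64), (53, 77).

(28, 37): 37² ≡ 41, rhs ≡ 22 → off.
(33, 64): 64² ≡ 29, rhs ≡ 29 → on.
(53, 77): 77² ≡ 36, rhs ≡ 36 → on.

2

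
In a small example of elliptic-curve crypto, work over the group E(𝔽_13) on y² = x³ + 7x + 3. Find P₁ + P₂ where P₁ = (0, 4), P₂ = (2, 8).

(2, 5)

(0, 4) + (2, 8). λ = (8 - 4)/(2 - 0) ≡ 4/2 mod 13. 2⁻¹ ≡ 7 (mod 13), so λ ≡ 2.
  x = λ² - 0 - 2 = 4 - 2 ≡ 2; y = λ·(0 - 2) - 4 ≡ 5. → (2, 5)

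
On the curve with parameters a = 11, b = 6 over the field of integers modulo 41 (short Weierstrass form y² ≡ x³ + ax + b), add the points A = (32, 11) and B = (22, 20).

(12, 12)

(32, 11) + (22, 20). λ = (20 - 11)/(22 - 32) ≡ 9/31 mod 41. 31⁻¹ ≡ 4 (mod 41), so λ ≡ 36.
  x = λ² - 32 - 22 = 1296 - 54 ≡ 12; y = λ·(32 - 12) - 11 ≡ 12. → (12, 12)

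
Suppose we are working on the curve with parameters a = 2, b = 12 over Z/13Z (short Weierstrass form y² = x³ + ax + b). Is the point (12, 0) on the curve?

y² = 0² ≡ 0; x³ + 2x + 12 = 1764 ≡ 9 (mod 13). 0 ≠ 9.

no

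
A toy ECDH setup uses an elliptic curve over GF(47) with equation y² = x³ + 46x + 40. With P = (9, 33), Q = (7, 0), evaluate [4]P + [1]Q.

First 4P:
Double-and-add on 4 = (100)₂. Start with P = (9, 33) for the leading 1-bit.
double: tangent at (9, 33): λ = (3·9² + 46)/(2·33) ≡ 7/19. 19⁻¹ ≡ 5 (mod 47), so λ ≡ 7·5 ≡ 35.
  x = λ² - 9 - 9 = 1225 - 18 ≡ 32; y = λ·(9 - 32) - 33 ≡ 8. → (32, 8)
double: tangent at (32, 8): λ = (3·32² + 46)/(2·8) ≡ 16/16. 16⁻¹ ≡ 3 (mod 47), so λ ≡ 16·3 ≡ 1.
  x = λ² - 32 - 32 = 1 - 64 ≡ 31; y = λ·(32 - 31) - 8 ≡ 40. → (31, 40)
4P = (31, 40).
Finally 4P + Q:
(31, 40) + (7, 0). λ = (0 - 40)/(7 - 31) ≡ 7/23 mod 47. 23⁻¹ ≡ 45 (mod 47), so λ ≡ 33.
  x = λ² - 31 - 7 = 1089 - 38 ≡ 17; y = λ·(31 - 17) - 40 ≡ 46. → (17, 46)

(17, 46)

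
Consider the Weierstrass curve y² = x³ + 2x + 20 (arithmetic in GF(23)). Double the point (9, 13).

(7, 20)

tangent at (9, 13): λ = (3·9² + 2)/(2·13) ≡ 15/3. 3⁻¹ ≡ 8 (mod 23), so λ ≡ 15·8 ≡ 5.
  x = λ² - 9 - 9 = 25 - 18 ≡ 7; y = λ·(9 - 7) - 13 ≡ 20. → (7, 20)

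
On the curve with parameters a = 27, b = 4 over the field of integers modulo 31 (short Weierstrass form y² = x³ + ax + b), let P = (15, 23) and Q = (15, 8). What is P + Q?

O

The two points share x = 15 and their y-coordinates satisfy 23 + 8 ≡ 0 (mod 31), so they are inverses. Their sum is O.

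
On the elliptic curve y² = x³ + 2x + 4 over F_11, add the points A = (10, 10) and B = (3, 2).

(10, 10) + (3, 2). λ = (2 - 10)/(3 - 10) ≡ 3/4 mod 11. 4⁻¹ ≡ 3 (mod 11) since 4·3 = 12 ≡ 1, so λ ≡ 9.
  x = λ² - 10 - 3 = 81 - 13 ≡ 2; y = λ·(10 - 2) - 10 ≡ 7. → (2, 7)

(2, 7)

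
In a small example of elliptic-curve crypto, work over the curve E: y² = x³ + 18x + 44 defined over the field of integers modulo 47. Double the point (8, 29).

tangent at (8, 29): λ = (3·8² + 18)/(2·29) ≡ 22/11. 11⁻¹ ≡ 30 (mod 47), so λ ≡ 22·30 ≡ 2.
  x = λ² - 8 - 8 = 4 - 16 ≡ 35; y = λ·(8 - 35) - 29 ≡ 11. → (35, 11)

(35, 11)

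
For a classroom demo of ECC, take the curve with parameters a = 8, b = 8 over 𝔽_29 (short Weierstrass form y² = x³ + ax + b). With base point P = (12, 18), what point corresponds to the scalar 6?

Double-and-add on 6 = (110)₂. Start with P = (12, 18) for the leading 1-bit.
double: tangent at (12, 18): λ = (3·12² + 8)/(2·18) ≡ 5/7. 7⁻¹ ≡ 25 (mod 29), so λ ≡ 5·25 ≡ 9.
  x = λ² - 12 - 12 = 81 - 24 ≡ 28; y = λ·(12 - 28) - 18 ≡ 12. → (28, 12)
add P: (28, 12) + (12, 18). λ = (18 - 12)/(12 - 28) ≡ 6/13 mod 29. 13⁻¹ ≡ 9 (mod 29), so λ ≡ 25.
  x = λ² - 28 - 12 = 625 - 40 ≡ 5; y = λ·(28 - 5) - 12 ≡ 12. → (5, 12)
double: tangent at (5, 12): λ = (3·5² + 8)/(2·12) ≡ 25/24. 24⁻¹ ≡ 23 (mod 29) since 24·23 = 552 ≡ 1, so λ ≡ 25·23 ≡ 24.
  x = λ² - 5 - 5 = 576 - 10 ≡ 15; y = λ·(5 - 15) - 12 ≡ 9. → (15, 9)

(15, 9)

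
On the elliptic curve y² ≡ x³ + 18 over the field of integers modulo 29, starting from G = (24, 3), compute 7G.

Double-and-add on 7 = (111)₂. Start with G = (24, 3) for the leading 1-bit.
double: tangent at (24, 3): λ = (3·24² + 0)/(2·3) ≡ 17/6. 6⁻¹ ≡ 5 (mod 29), so λ ≡ 17·5 ≡ 27.
  x = λ² - 24 - 24 = 729 - 48 ≡ 14; y = λ·(24 - 14) - 3 ≡ 6. → (14, 6)
add G: (14, 6) + (24, 3). λ = (3 - 6)/(24 - 14) ≡ 26/10 mod 29. 10⁻¹ ≡ 3 (mod 29) since 10·3 = 30 ≡ 1, so λ ≡ 20.
  x = λ² - 14 - 24 = 400 - 38 ≡ 14; y = λ·(14 - 14) - 6 ≡ 23. → (14, 23)
double: tangent at (14, 23): λ = (3·14² + 0)/(2·23) ≡ 8/17. 17⁻¹ ≡ 12 (mod 29), so λ ≡ 8·12 ≡ 9.
  x = λ² - 14 - 14 = 81 - 28 ≡ 24; y = λ·(14 - 24) - 23 ≡ 3. → (24, 3)
add G: tangent at (24, 3): λ = (3·24² + 0)/(2·3) ≡ 17/6. 6⁻¹ ≡ 5 (mod 29) since 6·5 = 30 ≡ 1, so λ ≡ 17·5 ≡ 27.
  x = λ² - 24 - 24 = 729 - 48 ≡ 14; y = λ·(24 - 14) - 3 ≡ 6. → (14, 6)

(14, 6)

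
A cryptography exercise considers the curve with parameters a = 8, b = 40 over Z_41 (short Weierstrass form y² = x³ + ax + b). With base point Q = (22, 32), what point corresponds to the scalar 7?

Repeated addition: build up to 7Q.
2Q: tangent at (22, 32): λ = (3·22² + 8)/(2·32) ≡ 25/23. 23⁻¹ ≡ 25 (mod 41) since 23·25 = 575 ≡ 1, so λ ≡ 25·25 ≡ 10.
  x = λ² - 22 - 22 = 100 - 44 ≡ 15; y = λ·(22 - 15) - 32 ≡ 38. → (15, 38)
3Q: (15, 38) + (22, 32). λ = (32 - 38)/(22 - 15) ≡ 35/7 mod 41. 7⁻¹ ≡ 6 (mod 41), so λ ≡ 5.
  x = λ² - 15 - 22 = 25 - 37 ≡ 29; y = λ·(15 - 29) - 38 ≡ 15. → (29, 15)
4Q: (29, 15) + (22, 32). λ = (32 - 15)/(22 - 29) ≡ 17/34 mod 41. 34⁻¹ ≡ 35 (mod 41), so λ ≡ 21.
  x = λ² - 29 - 22 = 441 - 51 ≡ 21; y = λ·(29 - 21) - 15 ≡ 30. → (21, 30)
5Q: (21, 30) + (22, 32). λ = (32 - 30)/(22 - 21) ≡ 2/1 mod 41. 1⁻¹ ≡ 1 (mod 41), so λ ≡ 2.
  x = λ² - 21 - 22 = 4 - 43 ≡ 2; y = λ·(21 - 2) - 30 ≡ 8. → (2, 8)
6Q: (2, 8) + (22, 32). λ = (32 - 8)/(22 - 2) ≡ 24/20 mod 41. 20⁻¹ ≡ 39 (mod 41), so λ ≡ 34.
  x = λ² - 2 - 22 = 1156 - 24 ≡ 25; y = λ·(2 - 25) - 8 ≡ 30. → (25, 30)
7Q: (25, 30) + (22, 32). λ = (32 - 30)/(22 - 25) ≡ 2/38 mod 41. 38⁻¹ ≡ 27 (mod 41) since 38·27 = 1026 ≡ 1, so λ ≡ 13.
  x = λ² - 25 - 22 = 169 - 47 ≡ 40; y = λ·(25 - 40) - 30 ≡ 21. → (40, 21)

(40, 21)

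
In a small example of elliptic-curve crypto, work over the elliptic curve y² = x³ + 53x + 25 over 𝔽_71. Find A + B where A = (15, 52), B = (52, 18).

(5, 29)

(15, 52) + (52, 18). λ = (18 - 52)/(52 - 15) ≡ 37/37 mod 71. 37⁻¹ ≡ 48 (mod 71) since 37·48 = 1776 ≡ 1, so λ ≡ 1.
  x = λ² - 15 - 52 = 1 - 67 ≡ 5; y = λ·(15 - 5) - 52 ≡ 29. → (5, 29)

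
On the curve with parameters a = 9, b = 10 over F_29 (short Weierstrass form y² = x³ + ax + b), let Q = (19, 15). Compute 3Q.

Repeated addition: build up to 3Q.
2Q: tangent at (19, 15): λ = (3·19² + 9)/(2·15) ≡ 19/1. 1⁻¹ ≡ 1 (mod 29) since 1·1 = 1 ≡ 1, so λ ≡ 19·1 ≡ 19.
  x = λ² - 19 - 19 = 361 - 38 ≡ 4; y = λ·(19 - 4) - 15 ≡ 9. → (4, 9)
3Q: (4, 9) + (19, 15). λ = (15 - 9)/(19 - 4) ≡ 6/15 mod 29. 15⁻¹ ≡ 2 (mod 29) since 15·2 = 30 ≡ 1, so λ ≡ 12.
  x = λ² - 4 - 19 = 144 - 23 ≡ 5; y = λ·(4 - 5) - 9 ≡ 8. → (5, 8)

(5, 8)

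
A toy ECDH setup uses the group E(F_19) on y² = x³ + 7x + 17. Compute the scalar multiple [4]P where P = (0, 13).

(18, 16)

Double-and-add on 4 = (100)₂. Start with P = (0, 13) for the leading 1-bit.
double: tangent at (0, 13): λ = (3·0² + 7)/(2·13) ≡ 7/7. 7⁻¹ ≡ 11 (mod 19), so λ ≡ 7·11 ≡ 1.
  x = λ² - 0 - 0 = 1 - 0 ≡ 1; y = λ·(0 - 1) - 13 ≡ 5. → (1, 5)
double: tangent at (1, 5): λ = (3·1² + 7)/(2·5) ≡ 10/10. 10⁻¹ ≡ 2 (mod 19), so λ ≡ 10·2 ≡ 1.
  x = λ² - 1 - 1 = 1 - 2 ≡ 18; y = λ·(1 - 18) - 5 ≡ 16. → (18, 16)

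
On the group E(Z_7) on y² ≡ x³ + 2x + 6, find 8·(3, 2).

Write Q = (3, 2).
Double-and-add on 8 = (1000)₂. Start with Q = (3, 2) for the leading 1-bit.
double: tangent at (3, 2): λ = (3·3² + 2)/(2·2) ≡ 1/4. 4⁻¹ ≡ 2 (mod 7), so λ ≡ 1·2 ≡ 2.
  x = λ² - 3 - 3 = 4 - 6 ≡ 5; y = λ·(3 - 5) - 2 ≡ 1. → (5, 1)
double: tangent at (5, 1): λ = (3·5² + 2)/(2·1) ≡ 0/2. 2⁻¹ ≡ 4 (mod 7) since 2·4 = 8 ≡ 1, so λ ≡ 0·4 ≡ 0.
  x = λ² - 5 - 5 = 0 - 10 ≡ 4; y = λ·(5 - 4) - 1 ≡ 6. → (4, 6)
double: tangent at (4, 6): λ = (3·4² + 2)/(2·6) ≡ 1/5. 5⁻¹ ≡ 3 (mod 7), so λ ≡ 1·3 ≡ 3.
  x = λ² - 4 - 4 = 9 - 8 ≡ 1; y = λ·(4 - 1) - 6 ≡ 3. → (1, 3)

(1, 3)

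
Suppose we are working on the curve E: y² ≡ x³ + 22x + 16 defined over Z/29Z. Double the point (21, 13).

(23, 4)

tangent at (21, 13): λ = (3·21² + 22)/(2·13) ≡ 11/26. 26⁻¹ ≡ 19 (mod 29) since 26·19 = 494 ≡ 1, so λ ≡ 11·19 ≡ 6.
  x = λ² - 21 - 21 = 36 - 42 ≡ 23; y = λ·(21 - 23) - 13 ≡ 4. → (23, 4)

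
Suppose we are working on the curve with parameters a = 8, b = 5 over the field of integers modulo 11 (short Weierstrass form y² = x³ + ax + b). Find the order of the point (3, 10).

2P: tangent at (3, 10): λ = (3·3² + 8)/(2·10) ≡ 2/9. 9⁻¹ ≡ 5 (mod 11), so λ ≡ 2·5 ≡ 10.
  x = λ² - 3 - 3 = 100 - 6 ≡ 6; y = λ·(3 - 6) - 10 ≡ 4. → (6, 4)
3P: (6, 4) + (3, 10). λ = (10 - 4)/(3 - 6) ≡ 6/8 mod 11. 8⁻¹ ≡ 7 (mod 11), so λ ≡ 9.
  x = λ² - 6 - 3 = 81 - 9 ≡ 6; y = λ·(6 - 6) - 4 ≡ 7. → (6, 7)
4P: (6, 7) + (3, 10). λ = (10 - 7)/(3 - 6) ≡ 3/8 mod 11. 8⁻¹ ≡ 7 (mod 11) since 8·7 = 56 ≡ 1, so λ ≡ 10.
  x = λ² - 6 - 3 = 100 - 9 ≡ 3; y = λ·(6 - 3) - 7 ≡ 1. → (3, 1)
5P: (3, 1) + (3, 10): same x and y₁ ≡ -y₂, so the sum is the point at infinity.
5P = the point at infinity, so the order is 5.

5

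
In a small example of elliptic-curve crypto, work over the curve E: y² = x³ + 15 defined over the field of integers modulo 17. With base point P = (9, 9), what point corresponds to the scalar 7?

Double-and-add on 7 = (111)₂. Start with P = (9, 9) for the leading 1-bit.
double: tangent at (9, 9): λ = (3·9² + 0)/(2·9) ≡ 5/1. 1⁻¹ ≡ 1 (mod 17) since 1·1 = 1 ≡ 1, so λ ≡ 5·1 ≡ 5.
  x = λ² - 9 - 9 = 25 - 18 ≡ 7; y = λ·(9 - 7) - 9 ≡ 1. → (7, 1)
add P: (7, 1) + (9, 9). λ = (9 - 1)/(9 - 7) ≡ 8/2 mod 17. 2⁻¹ ≡ 9 (mod 17), so λ ≡ 4.
  x = λ² - 7 - 9 = 16 - 16 ≡ 0; y = λ·(7 - 0) - 1 ≡ 10. → (0, 10)
double: tangent at (0, 10): λ = (3·0² + 0)/(2·10) ≡ 0/3. 3⁻¹ ≡ 6 (mod 17), so λ ≡ 0·6 ≡ 0.
  x = λ² - 0 - 0 = 0 - 0 ≡ 0; y = λ·(0 - 0) - 10 ≡ 7. → (0, 7)
add P: (0, 7) + (9, 9). λ = (9 - 7)/(9 - 0) ≡ 2/9 mod 17. 9⁻¹ ≡ 2 (mod 17), so λ ≡ 4.
  x = λ² - 0 - 9 = 16 - 9 ≡ 7; y = λ·(0 - 7) - 7 ≡ 16. → (7, 16)

(7, 16)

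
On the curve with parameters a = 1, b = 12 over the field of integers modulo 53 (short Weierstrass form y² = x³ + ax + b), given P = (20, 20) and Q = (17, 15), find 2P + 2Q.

(43, 50)

First 2P:
Repeated addition: build up to 2P.
2P: tangent at (20, 20): λ = (3·20² + 1)/(2·20) ≡ 35/40. 40⁻¹ ≡ 4 (mod 53), so λ ≡ 35·4 ≡ 34.
  x = λ² - 20 - 20 = 1156 - 40 ≡ 3; y = λ·(20 - 3) - 20 ≡ 28. → (3, 28)
2P = (3, 28).
Next 2Q:
Repeated addition: build up to 2Q.
2Q: tangent at (17, 15): λ = (3·17² + 1)/(2·15) ≡ 20/30. 30⁻¹ ≡ 23 (mod 53) since 30·23 = 690 ≡ 1, so λ ≡ 20·23 ≡ 36.
  x = λ² - 17 - 17 = 1296 - 34 ≡ 43; y = λ·(17 - 43) - 15 ≡ 3. → (43, 3)
2Q = (43, 3).
Finally 2P + 2Q:
(3, 28) + (43, 3). λ = (3 - 28)/(43 - 3) ≡ 28/40 mod 53. 40⁻¹ ≡ 4 (mod 53), so λ ≡ 6.
  x = λ² - 3 - 43 = 36 - 46 ≡ 43; y = λ·(3 - 43) - 28 ≡ 50. → (43, 50)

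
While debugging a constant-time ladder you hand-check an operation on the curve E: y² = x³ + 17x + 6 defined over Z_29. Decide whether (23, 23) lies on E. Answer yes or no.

y² = 23² ≡ 7; x³ + 17x + 6 = 12564 ≡ 7 (mod 29). 7 = 7.

yes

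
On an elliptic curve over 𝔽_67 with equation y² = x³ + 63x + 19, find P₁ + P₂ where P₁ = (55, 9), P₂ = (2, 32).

(55, 9) + (2, 32). λ = (32 - 9)/(2 - 55) ≡ 23/14 mod 67. 14⁻¹ ≡ 24 (mod 67), so λ ≡ 16.
  x = λ² - 55 - 2 = 256 - 57 ≡ 65; y = λ·(55 - 65) - 9 ≡ 32. → (65, 32)

(65, 32)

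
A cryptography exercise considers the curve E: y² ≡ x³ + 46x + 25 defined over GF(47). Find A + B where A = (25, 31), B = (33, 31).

(36, 16)

(25, 31) + (33, 31). λ = (31 - 31)/(33 - 25) ≡ 0/8 mod 47. 8⁻¹ ≡ 6 (mod 47), so λ ≡ 0.
  x = λ² - 25 - 33 = 0 - 58 ≡ 36; y = λ·(25 - 36) - 31 ≡ 16. → (36, 16)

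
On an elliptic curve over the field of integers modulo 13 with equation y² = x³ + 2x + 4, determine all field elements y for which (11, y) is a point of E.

none

x³ + 2x + 4 = 1357 ≡ 5 (mod 13).
5 is a non-residue mod 13; no y exists.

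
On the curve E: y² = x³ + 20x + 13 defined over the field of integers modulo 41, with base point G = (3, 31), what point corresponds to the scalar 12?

Repeated addition: build up to 12G.
2G: tangent at (3, 31): λ = (3·3² + 20)/(2·31) ≡ 6/21. 21⁻¹ ≡ 2 (mod 41) since 21·2 = 42 ≡ 1, so λ ≡ 6·2 ≡ 12.
  x = λ² - 3 - 3 = 144 - 6 ≡ 15; y = λ·(3 - 15) - 31 ≡ 30. → (15, 30)
3G: (15, 30) + (3, 31). λ = (31 - 30)/(3 - 15) ≡ 1/29 mod 41. 29⁻¹ ≡ 17 (mod 41), so λ ≡ 17.
  x = λ² - 15 - 3 = 289 - 18 ≡ 25; y = λ·(15 - 25) - 30 ≡ 5. → (25, 5)
4G: (25, 5) + (3, 31). λ = (31 - 5)/(3 - 25) ≡ 26/19 mod 41. 19⁻¹ ≡ 13 (mod 41) since 19·13 = 247 ≡ 1, so λ ≡ 10.
  x = λ² - 25 - 3 = 100 - 28 ≡ 31; y = λ·(25 - 31) - 5 ≡ 17. → (31, 17)
5G: (31, 17) + (3, 31). λ = (31 - 17)/(3 - 31) ≡ 14/13 mod 41. 13⁻¹ ≡ 19 (mod 41) since 13·19 = 247 ≡ 1, so λ ≡ 20.
  x = λ² - 31 - 3 = 400 - 34 ≡ 38; y = λ·(31 - 38) - 17 ≡ 7. → (38, 7)
6G: (38, 7) + (3, 31). λ = (31 - 7)/(3 - 38) ≡ 24/6 mod 41. 6⁻¹ ≡ 7 (mod 41), so λ ≡ 4.
  x = λ² - 38 - 3 = 16 - 41 ≡ 16; y = λ·(38 - 16) - 7 ≡ 40. → (16, 40)
7G: (16, 40) + (3, 31). λ = (31 - 40)/(3 - 16) ≡ 32/28 mod 41. 28⁻¹ ≡ 22 (mod 41), so λ ≡ 7.
  x = λ² - 16 - 3 = 49 - 19 ≡ 30; y = λ·(16 - 30) - 40 ≡ 26. → (30, 26)
8G: (30, 26) + (3, 31). λ = (31 - 26)/(3 - 30) ≡ 5/14 mod 41. 14⁻¹ ≡ 3 (mod 41) since 14·3 = 42 ≡ 1, so λ ≡ 15.
  x = λ² - 30 - 3 = 225 - 33 ≡ 28; y = λ·(30 - 28) - 26 ≡ 4. → (28, 4)
9G: (28, 4) + (3, 31). λ = (31 - 4)/(3 - 28) ≡ 27/16 mod 41. 16⁻¹ ≡ 18 (mod 41) since 16·18 = 288 ≡ 1, so λ ≡ 35.
  x = λ² - 28 - 3 = 1225 - 31 ≡ 5; y = λ·(28 - 5) - 4 ≡ 22. → (5, 22)
10G: (5, 22) + (3, 31). λ = (31 - 22)/(3 - 5) ≡ 9/39 mod 41. 39⁻¹ ≡ 20 (mod 41) since 39·20 = 780 ≡ 1, so λ ≡ 16.
  x = λ² - 5 - 3 = 256 - 8 ≡ 2; y = λ·(5 - 2) - 22 ≡ 26. → (2, 26)
11G: (2, 26) + (3, 31). λ = (31 - 26)/(3 - 2) ≡ 5/1 mod 41. 1⁻¹ ≡ 1 (mod 41), so λ ≡ 5.
  x = λ² - 2 - 3 = 25 - 5 ≡ 20; y = λ·(2 - 20) - 26 ≡ 7. → (20, 7)
12G: (20, 7) + (3, 31). λ = (31 - 7)/(3 - 20) ≡ 24/24 mod 41. 24⁻¹ ≡ 12 (mod 41), so λ ≡ 1.
  x = λ² - 20 - 3 = 1 - 23 ≡ 19; y = λ·(20 - 19) - 7 ≡ 35. → (19, 35)

(19, 35)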